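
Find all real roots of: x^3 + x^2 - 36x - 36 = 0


Let p(x) = x^3 + x^2 - 36x - 36. By the rational root theorem (leading coefficient 1), any rational root is an integer divisor of 36: try ±1, ±2, ... in turn.
Test x = 1: value = -70 ≠ 0.
Test x = -1: value = 0 ✓, so (x + 1) is a factor.
Synthetic division by (x + 1): bring down 1; 1(-1) + 1 = 0; 0(-1) - 36 = -36; (-36)(-1) - 36 = 0 → quotient x^2 - 36, remainder 0.
Solve the quadratic x^2 - 36 = 0: discriminant = 0^2 - 4(1)(-36) = 0 + 144 = 144.
sqrt(144) = 12, so x = (0 ± 12)/2: x = 6 or x = -6.

x = -6, x = -1, x = 6


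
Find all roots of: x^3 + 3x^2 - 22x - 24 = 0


Let p(x) = x^3 + 3x^2 - 22x - 24. By the rational root theorem (leading coefficient 1), any rational root is an integer divisor of 24: try ±1, ±2, ... in turn.
Test x = 1: value = -42 ≠ 0.
Test x = -1: value = 0 ✓, so (x + 1) is a factor.
Synthetic division by (x + 1): bring down 1; 1(-1) + 3 = 2; 2(-1) - 22 = -24; (-24)(-1) - 24 = 0 → quotient x^2 + 2x - 24, remainder 0.
Solve the quadratic x^2 + 2x - 24 = 0: discriminant = 2^2 - 4(1)(-24) = 4 + 96 = 100.
sqrt(100) = 10, so x = (-2 ± 10)/2: x = 4 or x = -6.
Collecting all roots found:

x = -6, x = -1, x = 4


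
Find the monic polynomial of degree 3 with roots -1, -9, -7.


A monic polynomial with roots -1, -9, -7 is:
p(x) = (x + 1)(x + 9)(x + 7)
After multiplying by (x + 1): x + 1
After multiplying by (x + 9): x^2 + 10x + 9
After multiplying by (x + 7): x^3 + 17x^2 + 79x + 63

x^3 + 17x^2 + 79x + 63


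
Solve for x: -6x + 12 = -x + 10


Starting with: -6x + 12 = -x + 10
Move all x terms to left: (-6 + 1)x = 10 - 12
Simplify: -5x = -2
Divide both sides by -5: x = 2/5

x = 2/5


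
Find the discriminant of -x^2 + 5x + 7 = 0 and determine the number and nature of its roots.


For ax^2 + bx + c = 0, discriminant D = b^2 - 4ac
Here a = -1, b = 5, c = 7
D = (5)^2 - 4(-1)(7) = 25 + 28 = 53

D = 53 > 0 but not a perfect square
The equation has 2 distinct real irrational roots.

Discriminant = 53, 2 distinct real irrational roots


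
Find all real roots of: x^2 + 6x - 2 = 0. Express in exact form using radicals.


Using the quadratic formula: x = (-b ± sqrt(b^2 - 4ac)) / (2a)
Here a = 1, b = 6, c = -2
Discriminant = b^2 - 4ac = 6^2 - 4(1)(-2) = 36 + 8 = 44
Since discriminant = 44 > 0, there are two real roots.
x = (-6 ± 2*sqrt(11)) / 2
Simplifying: x = -3 ± sqrt(11)
Numerically: x ≈ 0.3166 or x ≈ -6.3166

x = -3 + sqrt(11) or x = -3 - sqrt(11)


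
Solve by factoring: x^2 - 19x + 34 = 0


We need two numbers that multiply to 34 and add to -19.
Those numbers are -2 and -17 (since (-2) * (-17) = 34 and (-2) + (-17) = -19).
So x^2 - 19x + 34 = (x - 2)(x - 17) = 0
Setting each factor to zero: x = 2 or x = 17

x = 2, x = 17


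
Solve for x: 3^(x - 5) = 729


Express both sides with the same base.
729 = 3^6
Since the bases match, equate exponents: x - 5 = 6
So x = 6 - (-5) = 11

x = 11


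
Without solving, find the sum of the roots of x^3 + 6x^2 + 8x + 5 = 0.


By Vieta's formulas for x^3 + bx^2 + cx + d = 0:
  r1 + r2 + r3 = -b/a = -6
  r1*r2 + r1*r3 + r2*r3 = c/a = 8
  r1*r2*r3 = -d/a = -5


Sum = -6


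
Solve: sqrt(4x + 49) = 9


Square both sides: 4x + 49 = 9^2 = 81
4x = 81 - 49 = 32
x = 8
Check: sqrt(4*8 + 49) = sqrt(81) = 9 ✓

x = 8


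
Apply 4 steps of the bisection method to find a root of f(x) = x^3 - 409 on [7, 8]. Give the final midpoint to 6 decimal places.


f(x) = x^3 - 409
f(7) = -66 < 0
f(8) = 103 > 0

Step 1: midpoint = (7.000000 + 8.000000)/2 = 7.500000
  f(7.500000) = 12.875000
  f(mid) > 0, so root is in [7.000000, 7.500000]

Step 2: midpoint = (7.000000 + 7.500000)/2 = 7.250000
  f(7.250000) = -27.921875
  f(mid) < 0, so root is in [7.250000, 7.500000]

Step 3: midpoint = (7.250000 + 7.500000)/2 = 7.375000
  f(7.375000) = -7.869141
  f(mid) < 0, so root is in [7.375000, 7.500000]

Step 4: midpoint = (7.375000 + 7.500000)/2 = 7.437500
  f(7.437500) = 2.415771
  f(mid) > 0, so root is in [7.375000, 7.437500]

midpoint = 7.437500


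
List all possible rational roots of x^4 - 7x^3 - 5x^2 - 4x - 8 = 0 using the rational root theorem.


Rational root theorem: possible roots are ±p/q where:
  p divides the constant term (-8): p ∈ {1, 2, 4, 8}
  q divides the leading coefficient (1): q ∈ {1}

All possible rational roots: -8, -4, -2, -1, 1, 2, 4, 8

-8, -4, -2, -1, 1, 2, 4, 8


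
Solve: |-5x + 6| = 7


An absolute value equation |expr| = 7 gives two cases:
Case 1: -5x + 6 = 7
  -5x = 1, so x = -1/5
Case 2: -5x + 6 = -7
  -5x = -13, so x = 13/5

x = -1/5, x = 13/5


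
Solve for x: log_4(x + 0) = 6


Convert to exponential form: x + 0 = 4^6 = 4096
x = 4096 - 0 = 4096
Check: log_4(4096 + 0) = log_4(4096) = log_4(4096) = 6 ✓

x = 4096


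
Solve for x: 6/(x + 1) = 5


Multiply both sides by (x + 1): 6 = 5(x + 1)
Distribute: 6 = 5x + 5
5x = 6 - 5 = 1
x = 1/5

x = 1/5


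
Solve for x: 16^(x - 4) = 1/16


Express both sides with the same base.
1/16 = 16^(-1)
Since the bases match, equate exponents: x - 4 = -1
So x = -1 - (-4) = 3

x = 3


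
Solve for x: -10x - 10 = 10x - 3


Starting with: -10x - 10 = 10x - 3
Move all x terms to left: (-10 - 10)x = -3 + 10
Simplify: -20x = 7
Divide both sides by -20: x = -7/20

x = -7/20


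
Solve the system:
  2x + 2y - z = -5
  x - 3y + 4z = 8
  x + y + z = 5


Using Cramer's rule. Expand each determinant along the first row.
D  = 2*[(-3)*1 - 4*1] - 2*[1*1 - 4*1] + (-1)*[1*1 - (-3)*1]
  = 2*(-7) - 2*(-3) + (-1)*(4) = -12
Dx = (-5)*[(-3)*1 - 4*1] - 2*[8*1 - 4*5] + (-1)*[8*1 - (-3)*5]
  = (-5)*(-7) - 2*(-12) + (-1)*(23) = 36
Dy = 2*[8*1 - 4*5] - (-5)*[1*1 - 4*1] + (-1)*[1*5 - 8*1]
  = 2*(-12) - (-5)*(-3) + (-1)*(-3) = -36
Dz = 2*[(-3)*5 - 8*1] - 2*[1*5 - 8*1] + (-5)*[1*1 - (-3)*1]
  = 2*(-23) - 2*(-3) + (-5)*(4) = -60
x = Dx/D = 36/-12 = -3, y = Dy/D = -36/-12 = 3, z = Dz/D = -60/-12 = 5
Check eq1: (2)(-3) + (2)(3) + (-1)(5) = -5 = -5 ✓
Check eq2: (1)(-3) + (-3)(3) + (4)(5) = 8 = 8 ✓
Check eq3: (1)(-3) + (1)(3) + (1)(5) = 5 = 5 ✓

x = -3, y = 3, z = 5


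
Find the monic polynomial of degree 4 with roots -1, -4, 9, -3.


A monic polynomial with roots -1, -4, 9, -3 is:
p(x) = (x + 1)(x + 4)(x - 9)(x + 3)
After multiplying by (x + 1): x + 1
After multiplying by (x + 4): x^2 + 5x + 4
After multiplying by (x - 9): x^3 - 4x^2 - 41x - 36
After multiplying by (x + 3): x^4 - x^3 - 53x^2 - 159x - 108

x^4 - x^3 - 53x^2 - 159x - 108


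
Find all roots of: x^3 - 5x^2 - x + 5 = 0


Let p(x) = x^3 - 5x^2 - x + 5. By the rational root theorem (leading coefficient 1), any rational root is an integer divisor of 5: try ±1, ±2, ... in turn.
Test x = 1: value = 0 ✓, so (x - 1) is a factor.
Synthetic division by (x - 1): bring down 1; 1(1) - 5 = -4; (-4)(1) - 1 = -5; (-5)(1) + 5 = 0 → quotient x^2 - 4x - 5, remainder 0.
Solve the quadratic x^2 - 4x - 5 = 0: discriminant = (-4)^2 - 4(1)(-5) = 16 + 20 = 36.
sqrt(36) = 6, so x = (4 ± 6)/2: x = 5 or x = -1.
Collecting all roots found:

x = -1, x = 1, x = 5


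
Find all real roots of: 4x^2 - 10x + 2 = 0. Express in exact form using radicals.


Using the quadratic formula: x = (-b ± sqrt(b^2 - 4ac)) / (2a)
Here a = 4, b = -10, c = 2
Discriminant = b^2 - 4ac = (-10)^2 - 4(4)(2) = 100 - 32 = 68
Since discriminant = 68 > 0, there are two real roots.
x = (10 ± 2*sqrt(17)) / 8
Simplifying: x = (5 ± sqrt(17)) / 4
Numerically: x ≈ 2.2808 or x ≈ 0.2192

x = (5 + sqrt(17)) / 4 or x = (5 - sqrt(17)) / 4


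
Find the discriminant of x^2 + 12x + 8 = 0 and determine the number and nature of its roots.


For ax^2 + bx + c = 0, discriminant D = b^2 - 4ac
Here a = 1, b = 12, c = 8
D = (12)^2 - 4(1)(8) = 144 - 32 = 112

D = 112 > 0 but not a perfect square
The equation has 2 distinct real irrational roots.

Discriminant = 112, 2 distinct real irrational roots


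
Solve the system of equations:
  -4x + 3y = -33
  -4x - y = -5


Using Cramer's rule:
Determinant D = (-4)(-1) - (-4)(3) = 4 + 12 = 16
Dx = (-33)(-1) - (-5)(3) = 33 + 15 = 48
Dy = (-4)(-5) - (-4)(-33) = 20 - 132 = -112
x = Dx/D = 48/16 = 3
y = Dy/D = -112/16 = -7

x = 3, y = -7


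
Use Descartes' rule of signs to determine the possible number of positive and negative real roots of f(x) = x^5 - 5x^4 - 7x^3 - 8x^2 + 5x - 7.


Descartes' rule of signs:

For positive roots, count sign changes in f(x) = x^5 - 5x^4 - 7x^3 - 8x^2 + 5x - 7:
Signs of coefficients: +, -, -, -, +, -
Number of sign changes: 3
Possible positive real roots: 3, 1

For negative roots, examine f(-x) = -x^5 - 5x^4 + 7x^3 - 8x^2 - 5x - 7:
Signs of coefficients: -, -, +, -, -, -
Number of sign changes: 2
Possible negative real roots: 2, 0

Positive roots: 3 or 1; Negative roots: 2 or 0


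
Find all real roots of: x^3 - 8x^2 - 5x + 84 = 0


Let p(x) = x^3 - 8x^2 - 5x + 84. By the rational root theorem (leading coefficient 1), any rational root is an integer divisor of 84: try ±1, ±2, ... in turn.
Test x = 1: value = 72 ≠ 0.
Test x = -1: value = 80 ≠ 0.
Test x = 2: value = 50 ≠ 0.
Test x = -2: value = 54 ≠ 0.
Test x = 3: value = 24 ≠ 0.
Test x = -3: value = 0 ✓, so (x + 3) is a factor.
Synthetic division by (x + 3): bring down 1; 1(-3) - 8 = -11; (-11)(-3) - 5 = 28; 28(-3) + 84 = 0 → quotient x^2 - 11x + 28, remainder 0.
Solve the quadratic x^2 - 11x + 28 = 0: discriminant = (-11)^2 - 4(1)(28) = 121 - 112 = 9.
sqrt(9) = 3, so x = (11 ± 3)/2: x = 7 or x = 4.

x = -3, x = 4, x = 7


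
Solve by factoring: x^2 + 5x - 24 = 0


We need two numbers that multiply to -24 and add to 5.
Those numbers are 8 and -3 (since 8 * (-3) = -24 and 8 + (-3) = 5).
So x^2 + 5x - 24 = (x + 8)(x - 3) = 0
Setting each factor to zero: x = -8 or x = 3

x = -8, x = 3


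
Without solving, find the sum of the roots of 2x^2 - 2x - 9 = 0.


By Vieta's formulas for ax^2 + bx + c = 0:
  Sum of roots = -b/a
  Product of roots = c/a

Here a = 2, b = -2, c = -9
Sum = -(-2)/2 = 1
Product = -9/2 = -9/2

Sum = 1


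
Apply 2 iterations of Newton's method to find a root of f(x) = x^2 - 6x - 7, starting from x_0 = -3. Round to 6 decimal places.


Newton's method: x_(n+1) = x_n - f(x_n)/f'(x_n)
f(x) = x^2 - 6x - 7
f'(x) = 2x - 6

Iteration 1:
  f(-3.000000) = 20.000000
  f'(-3.000000) = -12.000000
  x_1 = -3.000000 - (20.000000)/(-12.000000) = -1.333333

Iteration 2:
  f(-1.333333) = 2.777778
  f'(-1.333333) = -8.666667
  x_2 = -1.333333 - (2.777778)/(-8.666667) = -1.012821

x_2 = -1.012821


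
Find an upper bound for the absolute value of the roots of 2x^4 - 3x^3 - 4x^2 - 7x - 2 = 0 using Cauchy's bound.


Cauchy's bound: all roots r satisfy |r| <= 1 + max(|a_i/a_n|) for i = 0,...,n-1
where a_n is the leading coefficient.

Coefficients: [2, -3, -4, -7, -2]
Leading coefficient a_n = 2
Ratios |a_i/a_n|: 3/2, 2, 7/2, 1
Maximum ratio: 7/2
Cauchy's bound: |r| <= 1 + 7/2 = 9/2

Upper bound = 9/2


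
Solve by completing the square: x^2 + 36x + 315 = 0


Start: x^2 + 36x + 315 = 0
Move constant: x^2 + 36x = -315
Half of 36 is 18, squared is 324
Add 324 to both sides: x^2 + 36x + 324 = 9
(x + 18)^2 = 9
x + 18 = ±3
x = -18 + 3 = -15 or x = -18 - 3 = -21

x = -21, x = -15


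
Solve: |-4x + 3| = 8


An absolute value equation |expr| = 8 gives two cases:
Case 1: -4x + 3 = 8
  -4x = 5, so x = -5/4
Case 2: -4x + 3 = -8
  -4x = -11, so x = 11/4

x = -5/4, x = 11/4


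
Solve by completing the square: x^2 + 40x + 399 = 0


Start: x^2 + 40x + 399 = 0
Move constant: x^2 + 40x = -399
Half of 40 is 20, squared is 400
Add 400 to both sides: x^2 + 40x + 400 = 1
(x + 20)^2 = 1
x + 20 = ±1
x = -20 + 1 = -19 or x = -20 - 1 = -21

x = -21, x = -19


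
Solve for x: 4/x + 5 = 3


Subtract 5 from both sides: 4/x = -2
Multiply both sides by x: 4 = -2 * x
Divide by -2: x = -2

x = -2


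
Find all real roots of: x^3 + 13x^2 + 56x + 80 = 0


Let p(x) = x^3 + 13x^2 + 56x + 80. By the rational root theorem (leading coefficient 1), any rational root is an integer divisor of 80: try ±1, ±2, ... in turn.
Test x = 1: value = 150 ≠ 0.
Test x = -1: value = 36 ≠ 0.
Test x = 2: value = 252 ≠ 0.
Test x = -2: value = 12 ≠ 0.
Test x = 4: value = 576 ≠ 0.
Test x = -4: value = 0 ✓, so (x + 4) is a factor.
Synthetic division by (x + 4): bring down 1; 1(-4) + 13 = 9; 9(-4) + 56 = 20; 20(-4) + 80 = 0 → quotient x^2 + 9x + 20, remainder 0.
Solve the quadratic x^2 + 9x + 20 = 0: discriminant = 9^2 - 4(1)(20) = 81 - 80 = 1.
sqrt(1) = 1, so x = (-9 ± 1)/2: x = -4 or x = -5.

x = -5, x = -4 (multiplicity 2)


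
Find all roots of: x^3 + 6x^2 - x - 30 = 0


Let p(x) = x^3 + 6x^2 - x - 30. By the rational root theorem (leading coefficient 1), any rational root is an integer divisor of 30: try ±1, ±2, ... in turn.
Test x = 1: value = -24 ≠ 0.
Test x = -1: value = -24 ≠ 0.
Test x = 2: value = 0 ✓, so (x - 2) is a factor.
Synthetic division by (x - 2): bring down 1; 1(2) + 6 = 8; 8(2) - 1 = 15; 15(2) - 30 = 0 → quotient x^2 + 8x + 15, remainder 0.
Solve the quadratic x^2 + 8x + 15 = 0: discriminant = 8^2 - 4(1)(15) = 64 - 60 = 4.
sqrt(4) = 2, so x = (-8 ± 2)/2: x = -3 or x = -5.
Collecting all roots found:

x = -5, x = -3, x = 2


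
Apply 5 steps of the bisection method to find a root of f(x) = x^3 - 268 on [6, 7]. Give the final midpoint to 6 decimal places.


f(x) = x^3 - 268
f(6) = -52 < 0
f(7) = 75 > 0

Step 1: midpoint = (6.000000 + 7.000000)/2 = 6.500000
  f(6.500000) = 6.625000
  f(mid) > 0, so root is in [6.000000, 6.500000]

Step 2: midpoint = (6.000000 + 6.500000)/2 = 6.250000
  f(6.250000) = -23.859375
  f(mid) < 0, so root is in [6.250000, 6.500000]

Step 3: midpoint = (6.250000 + 6.500000)/2 = 6.375000
  f(6.375000) = -8.916016
  f(mid) < 0, so root is in [6.375000, 6.500000]

Step 4: midpoint = (6.375000 + 6.500000)/2 = 6.437500
  f(6.437500) = -1.220947
  f(mid) < 0, so root is in [6.437500, 6.500000]

Step 5: midpoint = (6.437500 + 6.500000)/2 = 6.468750
  f(6.468750) = 2.683075
  f(mid) > 0, so root is in [6.437500, 6.468750]

midpoint = 6.468750


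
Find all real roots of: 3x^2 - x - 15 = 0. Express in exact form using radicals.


Using the quadratic formula: x = (-b ± sqrt(b^2 - 4ac)) / (2a)
Here a = 3, b = -1, c = -15
Discriminant = b^2 - 4ac = (-1)^2 - 4(3)(-15) = 1 + 180 = 181
Since discriminant = 181 > 0, there are two real roots.
x = (1 ± sqrt(181)) / 6
Numerically: x ≈ 2.4089 or x ≈ -2.0756

x = (1 + sqrt(181)) / 6 or x = (1 - sqrt(181)) / 6


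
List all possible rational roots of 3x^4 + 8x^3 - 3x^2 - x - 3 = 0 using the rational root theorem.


Rational root theorem: possible roots are ±p/q where:
  p divides the constant term (-3): p ∈ {1, 3}
  q divides the leading coefficient (3): q ∈ {1, 3}

All possible rational roots: -3, -1, -1/3, 1/3, 1, 3

-3, -1, -1/3, 1/3, 1, 3


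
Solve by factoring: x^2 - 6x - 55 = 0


We need two numbers that multiply to -55 and add to -6.
Those numbers are -11 and 5 (since (-11) * 5 = -55 and (-11) + 5 = -6).
So x^2 - 6x - 55 = (x - 11)(x + 5) = 0
Setting each factor to zero: x = 11 or x = -5

x = -5, x = 11


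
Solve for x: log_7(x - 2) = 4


Convert to exponential form: x - 2 = 7^4 = 2401
x = 2401 + 2 = 2403
Check: log_7(2403 - 2) = log_7(2401) = log_7(2401) = 4 ✓

x = 2403


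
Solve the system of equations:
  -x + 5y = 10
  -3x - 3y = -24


Using Cramer's rule:
Determinant D = (-1)(-3) - (-3)(5) = 3 + 15 = 18
Dx = (10)(-3) - (-24)(5) = -30 + 120 = 90
Dy = (-1)(-24) - (-3)(10) = 24 + 30 = 54
x = Dx/D = 90/18 = 5
y = Dy/D = 54/18 = 3

x = 5, y = 3


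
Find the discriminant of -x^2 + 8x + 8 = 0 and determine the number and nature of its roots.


For ax^2 + bx + c = 0, discriminant D = b^2 - 4ac
Here a = -1, b = 8, c = 8
D = (8)^2 - 4(-1)(8) = 64 + 32 = 96

D = 96 > 0 but not a perfect square
The equation has 2 distinct real irrational roots.

Discriminant = 96, 2 distinct real irrational roots


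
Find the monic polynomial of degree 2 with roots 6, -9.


A monic polynomial with roots 6, -9 is:
p(x) = (x - 6)(x + 9)
After multiplying by (x - 6): x - 6
After multiplying by (x + 9): x^2 + 3x - 54

x^2 + 3x - 54


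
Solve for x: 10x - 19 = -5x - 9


Starting with: 10x - 19 = -5x - 9
Move all x terms to left: (10 + 5)x = -9 + 19
Simplify: 15x = 10
Divide both sides by 15: x = 2/3

x = 2/3


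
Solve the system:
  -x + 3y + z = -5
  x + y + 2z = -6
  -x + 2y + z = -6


Using Cramer's rule. Expand each determinant along the first row.
D  = (-1)*[1*1 - 2*2] - 3*[1*1 - 2*(-1)] + 1*[1*2 - 1*(-1)]
  = (-1)*(-3) - 3*(3) + 1*(3) = -3
Dx = (-5)*[1*1 - 2*2] - 3*[(-6)*1 - 2*(-6)] + 1*[(-6)*2 - 1*(-6)]
  = (-5)*(-3) - 3*(6) + 1*(-6) = -9
Dy = (-1)*[(-6)*1 - 2*(-6)] - (-5)*[1*1 - 2*(-1)] + 1*[1*(-6) - (-6)*(-1)]
  = (-1)*(6) - (-5)*(3) + 1*(-12) = -3
Dz = (-1)*[1*(-6) - (-6)*2] - 3*[1*(-6) - (-6)*(-1)] + (-5)*[1*2 - 1*(-1)]
  = (-1)*(6) - 3*(-12) + (-5)*(3) = 15
x = Dx/D = -9/-3 = 3, y = Dy/D = -3/-3 = 1, z = Dz/D = 15/-3 = -5
Check eq1: (-1)(3) + (3)(1) + (1)(-5) = -5 = -5 ✓
Check eq2: (1)(3) + (1)(1) + (2)(-5) = -6 = -6 ✓
Check eq3: (-1)(3) + (2)(1) + (1)(-5) = -6 = -6 ✓

x = 3, y = 1, z = -5


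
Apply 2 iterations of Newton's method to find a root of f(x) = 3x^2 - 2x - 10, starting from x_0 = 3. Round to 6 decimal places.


Newton's method: x_(n+1) = x_n - f(x_n)/f'(x_n)
f(x) = 3x^2 - 2x - 10
f'(x) = 6x - 2

Iteration 1:
  f(3.000000) = 11.000000
  f'(3.000000) = 16.000000
  x_1 = 3.000000 - (11.000000)/(16.000000) = 2.312500

Iteration 2:
  f(2.312500) = 1.417969
  f'(2.312500) = 11.875000
  x_2 = 2.312500 - (1.417969)/(11.875000) = 2.193092

x_2 = 2.193092


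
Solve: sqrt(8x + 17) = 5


Square both sides: 8x + 17 = 5^2 = 25
8x = 25 - 17 = 8
x = 1
Check: sqrt(8*1 + 17) = sqrt(25) = 5 ✓

x = 1


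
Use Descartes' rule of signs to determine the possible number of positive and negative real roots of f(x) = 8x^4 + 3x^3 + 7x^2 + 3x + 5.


Descartes' rule of signs:

For positive roots, count sign changes in f(x) = 8x^4 + 3x^3 + 7x^2 + 3x + 5:
Signs of coefficients: +, +, +, +, +
Number of sign changes: 0
Possible positive real roots: 0

For negative roots, examine f(-x) = 8x^4 - 3x^3 + 7x^2 - 3x + 5:
Signs of coefficients: +, -, +, -, +
Number of sign changes: 4
Possible negative real roots: 4, 2, 0

Positive roots: 0; Negative roots: 4 or 2 or 0


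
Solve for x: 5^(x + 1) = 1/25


Express both sides with the same base.
1/25 = 5^(-2)
Since the bases match, equate exponents: x + 1 = -2
So x = -2 - (1) = -3

x = -3


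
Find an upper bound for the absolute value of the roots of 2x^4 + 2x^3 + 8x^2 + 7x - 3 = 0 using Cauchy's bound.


Cauchy's bound: all roots r satisfy |r| <= 1 + max(|a_i/a_n|) for i = 0,...,n-1
where a_n is the leading coefficient.

Coefficients: [2, 2, 8, 7, -3]
Leading coefficient a_n = 2
Ratios |a_i/a_n|: 1, 4, 7/2, 3/2
Maximum ratio: 4
Cauchy's bound: |r| <= 1 + 4 = 5

Upper bound = 5


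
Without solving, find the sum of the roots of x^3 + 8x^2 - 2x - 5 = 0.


By Vieta's formulas for x^3 + bx^2 + cx + d = 0:
  r1 + r2 + r3 = -b/a = -8
  r1*r2 + r1*r3 + r2*r3 = c/a = -2
  r1*r2*r3 = -d/a = 5


Sum = -8


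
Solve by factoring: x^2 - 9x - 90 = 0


We need two numbers that multiply to -90 and add to -9.
Those numbers are 6 and -15 (since 6 * (-15) = -90 and 6 + (-15) = -9).
So x^2 - 9x - 90 = (x + 6)(x - 15) = 0
Setting each factor to zero: x = -6 or x = 15

x = -6, x = 15


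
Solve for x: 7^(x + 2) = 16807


Express both sides with the same base.
16807 = 7^5
Since the bases match, equate exponents: x + 2 = 5
So x = 5 - (2) = 3

x = 3


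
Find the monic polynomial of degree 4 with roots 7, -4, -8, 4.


A monic polynomial with roots 7, -4, -8, 4 is:
p(x) = (x - 7)(x + 4)(x + 8)(x - 4)
After multiplying by (x - 7): x - 7
After multiplying by (x + 4): x^2 - 3x - 28
After multiplying by (x + 8): x^3 + 5x^2 - 52x - 224
After multiplying by (x - 4): x^4 + x^3 - 72x^2 - 16x + 896

x^4 + x^3 - 72x^2 - 16x + 896


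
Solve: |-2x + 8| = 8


An absolute value equation |expr| = 8 gives two cases:
Case 1: -2x + 8 = 8
  -2x = 0, so x = 0
Case 2: -2x + 8 = -8
  -2x = -16, so x = 8

x = 0, x = 8


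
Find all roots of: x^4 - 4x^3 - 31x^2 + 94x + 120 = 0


Let p(x) = x^4 - 4x^3 - 31x^2 + 94x + 120. By the rational root theorem (leading coefficient 1), any rational root is an integer divisor of 120: try ±1, ±2, ... in turn.
Test x = 1: value = 180 ≠ 0.
Test x = -1: value = 0 ✓, so (x + 1) is a factor.
Synthetic division by (x + 1): bring down 1; 1(-1) - 4 = -5; (-5)(-1) - 31 = -26; (-26)(-1) + 94 = 120; 120(-1) + 120 = 0 → quotient x^3 - 5x^2 - 26x + 120, remainder 0.
Continue with the quotient x^3 - 5x^2 - 26x + 120 (candidates must divide 120; re-test x = -1 first in case it repeats).
Test x = -1: value = 140 ≠ 0.
Test x = 2: value = 56 ≠ 0.
Test x = -2: value = 144 ≠ 0.
Test x = 3: value = 24 ≠ 0.
Test x = -3: value = 126 ≠ 0.
Test x = 4: value = 0 ✓, so (x - 4) is a factor.
Synthetic division by (x - 4): bring down 1; 1(4) - 5 = -1; (-1)(4) - 26 = -30; (-30)(4) + 120 = 0 → quotient x^2 - x - 30, remainder 0.
Solve the quadratic x^2 - x - 30 = 0: discriminant = (-1)^2 - 4(1)(-30) = 1 + 120 = 121.
sqrt(121) = 11, so x = (1 ± 11)/2: x = 6 or x = -5.
Collecting all roots found:

x = -5, x = -1, x = 4, x = 6


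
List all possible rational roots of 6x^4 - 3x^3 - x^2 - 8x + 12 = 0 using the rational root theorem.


Rational root theorem: possible roots are ±p/q where:
  p divides the constant term (12): p ∈ {1, 2, 3, 4, 6, 12}
  q divides the leading coefficient (6): q ∈ {1, 2, 3, 6}

All possible rational roots: -12, -6, -4, -3, -2, -3/2, -4/3, -1, -2/3, -1/2, -1/3, -1/6, 1/6, 1/3, 1/2, 2/3, 1, 4/3, 3/2, 2, 3, 4, 6, 12

-12, -6, -4, -3, -2, -3/2, -4/3, -1, -2/3, -1/2, -1/3, -1/6, 1/6, 1/3, 1/2, 2/3, 1, 4/3, 3/2, 2, 3, 4, 6, 12


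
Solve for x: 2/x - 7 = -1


Subtract -7 from both sides: 2/x = 6
Multiply both sides by x: 2 = 6 * x
Divide by 6: x = 1/3

x = 1/3


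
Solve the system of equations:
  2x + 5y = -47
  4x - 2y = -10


Using Cramer's rule:
Determinant D = (2)(-2) - (4)(5) = -4 - 20 = -24
Dx = (-47)(-2) - (-10)(5) = 94 + 50 = 144
Dy = (2)(-10) - (4)(-47) = -20 + 188 = 168
x = Dx/D = 144/-24 = -6
y = Dy/D = 168/-24 = -7

x = -6, y = -7


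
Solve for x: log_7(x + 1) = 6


Convert to exponential form: x + 1 = 7^6 = 117649
x = 117649 - 1 = 117648
Check: log_7(117648 + 1) = log_7(117649) = log_7(117649) = 6 ✓

x = 117648


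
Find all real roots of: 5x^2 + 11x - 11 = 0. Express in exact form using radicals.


Using the quadratic formula: x = (-b ± sqrt(b^2 - 4ac)) / (2a)
Here a = 5, b = 11, c = -11
Discriminant = b^2 - 4ac = 11^2 - 4(5)(-11) = 121 + 220 = 341
Since discriminant = 341 > 0, there are two real roots.
x = (-11 ± sqrt(341)) / 10
Numerically: x ≈ 0.7466 or x ≈ -2.9466

x = (-11 + sqrt(341)) / 10 or x = (-11 - sqrt(341)) / 10


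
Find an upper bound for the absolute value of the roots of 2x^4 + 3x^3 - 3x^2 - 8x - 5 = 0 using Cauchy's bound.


Cauchy's bound: all roots r satisfy |r| <= 1 + max(|a_i/a_n|) for i = 0,...,n-1
where a_n is the leading coefficient.

Coefficients: [2, 3, -3, -8, -5]
Leading coefficient a_n = 2
Ratios |a_i/a_n|: 3/2, 3/2, 4, 5/2
Maximum ratio: 4
Cauchy's bound: |r| <= 1 + 4 = 5

Upper bound = 5


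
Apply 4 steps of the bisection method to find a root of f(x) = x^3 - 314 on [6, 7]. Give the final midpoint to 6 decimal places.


f(x) = x^3 - 314
f(6) = -98 < 0
f(7) = 29 > 0

Step 1: midpoint = (6.000000 + 7.000000)/2 = 6.500000
  f(6.500000) = -39.375000
  f(mid) < 0, so root is in [6.500000, 7.000000]

Step 2: midpoint = (6.500000 + 7.000000)/2 = 6.750000
  f(6.750000) = -6.453125
  f(mid) < 0, so root is in [6.750000, 7.000000]

Step 3: midpoint = (6.750000 + 7.000000)/2 = 6.875000
  f(6.875000) = 10.951172
  f(mid) > 0, so root is in [6.750000, 6.875000]

Step 4: midpoint = (6.750000 + 6.875000)/2 = 6.812500
  f(6.812500) = 2.169189
  f(mid) > 0, so root is in [6.750000, 6.812500]

midpoint = 6.812500


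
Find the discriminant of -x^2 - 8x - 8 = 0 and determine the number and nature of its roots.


For ax^2 + bx + c = 0, discriminant D = b^2 - 4ac
Here a = -1, b = -8, c = -8
D = (-8)^2 - 4(-1)(-8) = 64 - 32 = 32

D = 32 > 0 but not a perfect square
The equation has 2 distinct real irrational roots.

Discriminant = 32, 2 distinct real irrational roots


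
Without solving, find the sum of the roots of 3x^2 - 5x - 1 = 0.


By Vieta's formulas for ax^2 + bx + c = 0:
  Sum of roots = -b/a
  Product of roots = c/a

Here a = 3, b = -5, c = -1
Sum = -(-5)/3 = 5/3
Product = -1/3 = -1/3

Sum = 5/3


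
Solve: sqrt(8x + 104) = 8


Square both sides: 8x + 104 = 8^2 = 64
8x = 64 - 104 = -40
x = -5
Check: sqrt(8*(-5) + 104) = sqrt(64) = 8 ✓

x = -5


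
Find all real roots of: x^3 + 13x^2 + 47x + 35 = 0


Let p(x) = x^3 + 13x^2 + 47x + 35. By the rational root theorem (leading coefficient 1), any rational root is an integer divisor of 35: try ±1, ±2, ... in turn.
Test x = 1: value = 96 ≠ 0.
Test x = -1: value = 0 ✓, so (x + 1) is a factor.
Synthetic division by (x + 1): bring down 1; 1(-1) + 13 = 12; 12(-1) + 47 = 35; 35(-1) + 35 = 0 → quotient x^2 + 12x + 35, remainder 0.
Solve the quadratic x^2 + 12x + 35 = 0: discriminant = 12^2 - 4(1)(35) = 144 - 140 = 4.
sqrt(4) = 2, so x = (-12 ± 2)/2: x = -5 or x = -7.

x = -7, x = -5, x = -1


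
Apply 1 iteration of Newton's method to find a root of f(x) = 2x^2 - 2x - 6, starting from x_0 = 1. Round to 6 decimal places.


Newton's method: x_(n+1) = x_n - f(x_n)/f'(x_n)
f(x) = 2x^2 - 2x - 6
f'(x) = 4x - 2

Iteration 1:
  f(1.000000) = -6.000000
  f'(1.000000) = 2.000000
  x_1 = 1.000000 - (-6.000000)/(2.000000) = 4.000000

x_1 = 4.000000


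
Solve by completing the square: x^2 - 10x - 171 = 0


Start: x^2 - 10x - 171 = 0
Move constant: x^2 - 10x = 171
Half of -10 is -5, squared is 25
Add 25 to both sides: x^2 - 10x + 25 = 196
(x - 5)^2 = 196
x - 5 = ±14
x = 5 + 14 = 19 or x = 5 - 14 = -9

x = -9, x = 19


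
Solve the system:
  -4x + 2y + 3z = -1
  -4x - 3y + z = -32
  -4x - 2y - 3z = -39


Using Cramer's rule. Expand each determinant along the first row.
D  = (-4)*[(-3)*(-3) - 1*(-2)] - 2*[(-4)*(-3) - 1*(-4)] + 3*[(-4)*(-2) - (-3)*(-4)]
  = (-4)*(11) - 2*(16) + 3*(-4) = -88
Dx = (-1)*[(-3)*(-3) - 1*(-2)] - 2*[(-32)*(-3) - 1*(-39)] + 3*[(-32)*(-2) - (-3)*(-39)]
  = (-1)*(11) - 2*(135) + 3*(-53) = -440
Dy = (-4)*[(-32)*(-3) - 1*(-39)] - (-1)*[(-4)*(-3) - 1*(-4)] + 3*[(-4)*(-39) - (-32)*(-4)]
  = (-4)*(135) - (-1)*(16) + 3*(28) = -440
Dz = (-4)*[(-3)*(-39) - (-32)*(-2)] - 2*[(-4)*(-39) - (-32)*(-4)] + (-1)*[(-4)*(-2) - (-3)*(-4)]
  = (-4)*(53) - 2*(28) + (-1)*(-4) = -264
x = Dx/D = -440/-88 = 5, y = Dy/D = -440/-88 = 5, z = Dz/D = -264/-88 = 3
Check eq1: (-4)(5) + (2)(5) + (3)(3) = -1 = -1 ✓
Check eq2: (-4)(5) + (-3)(5) + (1)(3) = -32 = -32 ✓
Check eq3: (-4)(5) + (-2)(5) + (-3)(3) = -39 = -39 ✓

x = 5, y = 5, z = 3


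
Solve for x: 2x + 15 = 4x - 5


Starting with: 2x + 15 = 4x - 5
Move all x terms to left: (2 - 4)x = -5 - 15
Simplify: -2x = -20
Divide both sides by -2: x = 10

x = 10


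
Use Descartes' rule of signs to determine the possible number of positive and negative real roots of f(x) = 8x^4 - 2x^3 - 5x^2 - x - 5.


Descartes' rule of signs:

For positive roots, count sign changes in f(x) = 8x^4 - 2x^3 - 5x^2 - x - 5:
Signs of coefficients: +, -, -, -, -
Number of sign changes: 1
Possible positive real roots: 1

For negative roots, examine f(-x) = 8x^4 + 2x^3 - 5x^2 + x - 5:
Signs of coefficients: +, +, -, +, -
Number of sign changes: 3
Possible negative real roots: 3, 1

Positive roots: 1; Negative roots: 3 or 1


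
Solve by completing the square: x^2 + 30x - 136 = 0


Start: x^2 + 30x - 136 = 0
Move constant: x^2 + 30x = 136
Half of 30 is 15, squared is 225
Add 225 to both sides: x^2 + 30x + 225 = 361
(x + 15)^2 = 361
x + 15 = ±19
x = -15 + 19 = 4 or x = -15 - 19 = -34

x = -34, x = 4


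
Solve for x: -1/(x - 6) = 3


Multiply both sides by (x - 6): -1 = 3(x - 6)
Distribute: -1 = 3x - 18
3x = -1 + 18 = 17
x = 17/3

x = 17/3


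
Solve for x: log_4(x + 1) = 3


Convert to exponential form: x + 1 = 4^3 = 64
x = 64 - 1 = 63
Check: log_4(63 + 1) = log_4(64) = log_4(64) = 3 ✓

x = 63


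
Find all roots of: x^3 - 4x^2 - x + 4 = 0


Let p(x) = x^3 - 4x^2 - x + 4. By the rational root theorem (leading coefficient 1), any rational root is an integer divisor of 4: try ±1, ±2, ... in turn.
Test x = 1: value = 0 ✓, so (x - 1) is a factor.
Synthetic division by (x - 1): bring down 1; 1(1) - 4 = -3; (-3)(1) - 1 = -4; (-4)(1) + 4 = 0 → quotient x^2 - 3x - 4, remainder 0.
Solve the quadratic x^2 - 3x - 4 = 0: discriminant = (-3)^2 - 4(1)(-4) = 9 + 16 = 25.
sqrt(25) = 5, so x = (3 ± 5)/2: x = 4 or x = -1.
Collecting all roots found:

x = -1, x = 1, x = 4


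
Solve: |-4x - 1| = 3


An absolute value equation |expr| = 3 gives two cases:
Case 1: -4x - 1 = 3
  -4x = 4, so x = -1
Case 2: -4x - 1 = -3
  -4x = -2, so x = 1/2

x = -1, x = 1/2


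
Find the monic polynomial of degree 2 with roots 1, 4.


A monic polynomial with roots 1, 4 is:
p(x) = (x - 1)(x - 4)
After multiplying by (x - 1): x - 1
After multiplying by (x - 4): x^2 - 5x + 4

x^2 - 5x + 4


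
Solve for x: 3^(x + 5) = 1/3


Express both sides with the same base.
1/3 = 3^(-1)
Since the bases match, equate exponents: x + 5 = -1
So x = -1 - (5) = -6

x = -6


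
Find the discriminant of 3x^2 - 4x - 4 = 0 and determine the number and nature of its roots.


For ax^2 + bx + c = 0, discriminant D = b^2 - 4ac
Here a = 3, b = -4, c = -4
D = (-4)^2 - 4(3)(-4) = 16 + 48 = 64

D = 64 > 0 and is a perfect square (sqrt = 8)
The equation has 2 distinct real rational roots.

Discriminant = 64, 2 distinct real rational roots


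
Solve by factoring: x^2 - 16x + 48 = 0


We need two numbers that multiply to 48 and add to -16.
Those numbers are -4 and -12 (since (-4) * (-12) = 48 and (-4) + (-12) = -16).
So x^2 - 16x + 48 = (x - 4)(x - 12) = 0
Setting each factor to zero: x = 4 or x = 12

x = 4, x = 12


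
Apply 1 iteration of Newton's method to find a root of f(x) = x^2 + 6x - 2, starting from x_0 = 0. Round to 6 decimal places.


Newton's method: x_(n+1) = x_n - f(x_n)/f'(x_n)
f(x) = x^2 + 6x - 2
f'(x) = 2x + 6

Iteration 1:
  f(0.000000) = -2.000000
  f'(0.000000) = 6.000000
  x_1 = 0.000000 - (-2.000000)/(6.000000) = 0.333333

x_1 = 0.333333


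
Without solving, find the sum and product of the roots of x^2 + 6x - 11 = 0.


By Vieta's formulas for ax^2 + bx + c = 0:
  Sum of roots = -b/a
  Product of roots = c/a

Here a = 1, b = 6, c = -11
Sum = -(6)/1 = -6
Product = -11/1 = -11

Sum = -6, Product = -11


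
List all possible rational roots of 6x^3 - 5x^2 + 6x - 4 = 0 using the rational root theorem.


Rational root theorem: possible roots are ±p/q where:
  p divides the constant term (-4): p ∈ {1, 2, 4}
  q divides the leading coefficient (6): q ∈ {1, 2, 3, 6}

All possible rational roots: -4, -2, -4/3, -1, -2/3, -1/2, -1/3, -1/6, 1/6, 1/3, 1/2, 2/3, 1, 4/3, 2, 4

-4, -2, -4/3, -1, -2/3, -1/2, -1/3, -1/6, 1/6, 1/3, 1/2, 2/3, 1, 4/3, 2, 4


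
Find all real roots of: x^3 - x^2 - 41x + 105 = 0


Let p(x) = x^3 - x^2 - 41x + 105. By the rational root theorem (leading coefficient 1), any rational root is an integer divisor of 105: try ±1, ±2, ... in turn.
Test x = 1: value = 64 ≠ 0.
Test x = -1: value = 144 ≠ 0.
Test x = 3: value = 0 ✓, so (x - 3) is a factor.
Synthetic division by (x - 3): bring down 1; 1(3) - 1 = 2; 2(3) - 41 = -35; (-35)(3) + 105 = 0 → quotient x^2 + 2x - 35, remainder 0.
Solve the quadratic x^2 + 2x - 35 = 0: discriminant = 2^2 - 4(1)(-35) = 4 + 140 = 144.
sqrt(144) = 12, so x = (-2 ± 12)/2: x = 5 or x = -7.

x = -7, x = 3, x = 5


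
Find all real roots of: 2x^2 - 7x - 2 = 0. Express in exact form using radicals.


Using the quadratic formula: x = (-b ± sqrt(b^2 - 4ac)) / (2a)
Here a = 2, b = -7, c = -2
Discriminant = b^2 - 4ac = (-7)^2 - 4(2)(-2) = 49 + 16 = 65
Since discriminant = 65 > 0, there are two real roots.
x = (7 ± sqrt(65)) / 4
Numerically: x ≈ 3.7656 or x ≈ -0.2656

x = (7 + sqrt(65)) / 4 or x = (7 - sqrt(65)) / 4


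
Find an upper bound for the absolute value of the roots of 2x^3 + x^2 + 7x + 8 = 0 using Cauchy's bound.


Cauchy's bound: all roots r satisfy |r| <= 1 + max(|a_i/a_n|) for i = 0,...,n-1
where a_n is the leading coefficient.

Coefficients: [2, 1, 7, 8]
Leading coefficient a_n = 2
Ratios |a_i/a_n|: 1/2, 7/2, 4
Maximum ratio: 4
Cauchy's bound: |r| <= 1 + 4 = 5

Upper bound = 5


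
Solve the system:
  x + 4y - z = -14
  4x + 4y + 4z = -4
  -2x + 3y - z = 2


Using Cramer's rule. Expand each determinant along the first row.
D  = 1*[4*(-1) - 4*3] - 4*[4*(-1) - 4*(-2)] + (-1)*[4*3 - 4*(-2)]
  = 1*(-16) - 4*(4) + (-1)*(20) = -52
Dx = (-14)*[4*(-1) - 4*3] - 4*[(-4)*(-1) - 4*2] + (-1)*[(-4)*3 - 4*2]
  = (-14)*(-16) - 4*(-4) + (-1)*(-20) = 260
Dy = 1*[(-4)*(-1) - 4*2] - (-14)*[4*(-1) - 4*(-2)] + (-1)*[4*2 - (-4)*(-2)]
  = 1*(-4) - (-14)*(4) + (-1)*(0) = 52
Dz = 1*[4*2 - (-4)*3] - 4*[4*2 - (-4)*(-2)] + (-14)*[4*3 - 4*(-2)]
  = 1*(20) - 4*(0) + (-14)*(20) = -260
x = Dx/D = 260/-52 = -5, y = Dy/D = 52/-52 = -1, z = Dz/D = -260/-52 = 5
Check eq1: (1)(-5) + (4)(-1) + (-1)(5) = -14 = -14 ✓
Check eq2: (4)(-5) + (4)(-1) + (4)(5) = -4 = -4 ✓
Check eq3: (-2)(-5) + (3)(-1) + (-1)(5) = 2 = 2 ✓

x = -5, y = -1, z = 5


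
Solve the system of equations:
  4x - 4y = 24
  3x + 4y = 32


Using Cramer's rule:
Determinant D = (4)(4) - (3)(-4) = 16 + 12 = 28
Dx = (24)(4) - (32)(-4) = 96 + 128 = 224
Dy = (4)(32) - (3)(24) = 128 - 72 = 56
x = Dx/D = 224/28 = 8
y = Dy/D = 56/28 = 2

x = 8, y = 2


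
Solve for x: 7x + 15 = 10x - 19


Starting with: 7x + 15 = 10x - 19
Move all x terms to left: (7 - 10)x = -19 - 15
Simplify: -3x = -34
Divide both sides by -3: x = 34/3

x = 34/3


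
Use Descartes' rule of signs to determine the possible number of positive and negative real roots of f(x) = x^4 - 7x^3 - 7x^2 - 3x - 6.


Descartes' rule of signs:

For positive roots, count sign changes in f(x) = x^4 - 7x^3 - 7x^2 - 3x - 6:
Signs of coefficients: +, -, -, -, -
Number of sign changes: 1
Possible positive real roots: 1

For negative roots, examine f(-x) = x^4 + 7x^3 - 7x^2 + 3x - 6:
Signs of coefficients: +, +, -, +, -
Number of sign changes: 3
Possible negative real roots: 3, 1

Positive roots: 1; Negative roots: 3 or 1


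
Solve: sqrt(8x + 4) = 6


Square both sides: 8x + 4 = 6^2 = 36
8x = 36 - 4 = 32
x = 4
Check: sqrt(8*4 + 4) = sqrt(36) = 6 ✓

x = 4


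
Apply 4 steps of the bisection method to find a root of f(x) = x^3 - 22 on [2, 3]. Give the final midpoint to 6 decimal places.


f(x) = x^3 - 22
f(2) = -14 < 0
f(3) = 5 > 0

Step 1: midpoint = (2.000000 + 3.000000)/2 = 2.500000
  f(2.500000) = -6.375000
  f(mid) < 0, so root is in [2.500000, 3.000000]

Step 2: midpoint = (2.500000 + 3.000000)/2 = 2.750000
  f(2.750000) = -1.203125
  f(mid) < 0, so root is in [2.750000, 3.000000]

Step 3: midpoint = (2.750000 + 3.000000)/2 = 2.875000
  f(2.875000) = 1.763672
  f(mid) > 0, so root is in [2.750000, 2.875000]

Step 4: midpoint = (2.750000 + 2.875000)/2 = 2.812500
  f(2.812500) = 0.247314
  f(mid) > 0, so root is in [2.750000, 2.812500]

midpoint = 2.812500


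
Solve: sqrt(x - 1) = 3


Square both sides: x - 1 = 3^2 = 9
x = 9 + 1 = 10
x = 10
Check: sqrt(1*10 - 1) = sqrt(9) = 3 ✓

x = 10


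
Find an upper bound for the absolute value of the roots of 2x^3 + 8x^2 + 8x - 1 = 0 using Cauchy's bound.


Cauchy's bound: all roots r satisfy |r| <= 1 + max(|a_i/a_n|) for i = 0,...,n-1
where a_n is the leading coefficient.

Coefficients: [2, 8, 8, -1]
Leading coefficient a_n = 2
Ratios |a_i/a_n|: 4, 4, 1/2
Maximum ratio: 4
Cauchy's bound: |r| <= 1 + 4 = 5

Upper bound = 5


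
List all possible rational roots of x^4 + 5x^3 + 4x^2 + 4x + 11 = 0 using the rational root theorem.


Rational root theorem: possible roots are ±p/q where:
  p divides the constant term (11): p ∈ {1, 11}
  q divides the leading coefficient (1): q ∈ {1}

All possible rational roots: -11, -1, 1, 11

-11, -1, 1, 11


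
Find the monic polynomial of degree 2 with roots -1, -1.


A monic polynomial with roots -1, -1 is:
p(x) = (x + 1)(x + 1)
After multiplying by (x + 1): x + 1
After multiplying by (x + 1): x^2 + 2x + 1

x^2 + 2x + 1


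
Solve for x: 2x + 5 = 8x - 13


Starting with: 2x + 5 = 8x - 13
Move all x terms to left: (2 - 8)x = -13 - 5
Simplify: -6x = -18
Divide both sides by -6: x = 3

x = 3


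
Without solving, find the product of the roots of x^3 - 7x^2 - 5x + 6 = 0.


By Vieta's formulas for x^3 + bx^2 + cx + d = 0:
  r1 + r2 + r3 = -b/a = 7
  r1*r2 + r1*r3 + r2*r3 = c/a = -5
  r1*r2*r3 = -d/a = -6


Product = -6


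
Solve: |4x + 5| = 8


An absolute value equation |expr| = 8 gives two cases:
Case 1: 4x + 5 = 8
  4x = 3, so x = 3/4
Case 2: 4x + 5 = -8
  4x = -13, so x = -13/4

x = -13/4, x = 3/4


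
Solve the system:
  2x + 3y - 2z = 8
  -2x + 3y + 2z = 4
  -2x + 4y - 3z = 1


Using Cramer's rule. Expand each determinant along the first row.
D  = 2*[3*(-3) - 2*4] - 3*[(-2)*(-3) - 2*(-2)] + (-2)*[(-2)*4 - 3*(-2)]
  = 2*(-17) - 3*(10) + (-2)*(-2) = -60
Dx = 8*[3*(-3) - 2*4] - 3*[4*(-3) - 2*1] + (-2)*[4*4 - 3*1]
  = 8*(-17) - 3*(-14) + (-2)*(13) = -120
Dy = 2*[4*(-3) - 2*1] - 8*[(-2)*(-3) - 2*(-2)] + (-2)*[(-2)*1 - 4*(-2)]
  = 2*(-14) - 8*(10) + (-2)*(6) = -120
Dz = 2*[3*1 - 4*4] - 3*[(-2)*1 - 4*(-2)] + 8*[(-2)*4 - 3*(-2)]
  = 2*(-13) - 3*(6) + 8*(-2) = -60
x = Dx/D = -120/-60 = 2, y = Dy/D = -120/-60 = 2, z = Dz/D = -60/-60 = 1
Check eq1: (2)(2) + (3)(2) + (-2)(1) = 8 = 8 ✓
Check eq2: (-2)(2) + (3)(2) + (2)(1) = 4 = 4 ✓
Check eq3: (-2)(2) + (4)(2) + (-3)(1) = 1 = 1 ✓

x = 2, y = 2, z = 1


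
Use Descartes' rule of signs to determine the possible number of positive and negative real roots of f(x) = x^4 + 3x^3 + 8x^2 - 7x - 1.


Descartes' rule of signs:

For positive roots, count sign changes in f(x) = x^4 + 3x^3 + 8x^2 - 7x - 1:
Signs of coefficients: +, +, +, -, -
Number of sign changes: 1
Possible positive real roots: 1

For negative roots, examine f(-x) = x^4 - 3x^3 + 8x^2 + 7x - 1:
Signs of coefficients: +, -, +, +, -
Number of sign changes: 3
Possible negative real roots: 3, 1

Positive roots: 1; Negative roots: 3 or 1


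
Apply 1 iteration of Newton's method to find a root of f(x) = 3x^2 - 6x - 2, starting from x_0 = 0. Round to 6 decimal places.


Newton's method: x_(n+1) = x_n - f(x_n)/f'(x_n)
f(x) = 3x^2 - 6x - 2
f'(x) = 6x - 6

Iteration 1:
  f(0.000000) = -2.000000
  f'(0.000000) = -6.000000
  x_1 = 0.000000 - (-2.000000)/(-6.000000) = -0.333333

x_1 = -0.333333


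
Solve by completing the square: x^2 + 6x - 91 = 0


Start: x^2 + 6x - 91 = 0
Move constant: x^2 + 6x = 91
Half of 6 is 3, squared is 9
Add 9 to both sides: x^2 + 6x + 9 = 100
(x + 3)^2 = 100
x + 3 = ±10
x = -3 + 10 = 7 or x = -3 - 10 = -13

x = -13, x = 7


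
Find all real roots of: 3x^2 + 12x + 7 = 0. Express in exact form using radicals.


Using the quadratic formula: x = (-b ± sqrt(b^2 - 4ac)) / (2a)
Here a = 3, b = 12, c = 7
Discriminant = b^2 - 4ac = 12^2 - 4(3)(7) = 144 - 84 = 60
Since discriminant = 60 > 0, there are two real roots.
x = (-12 ± 2*sqrt(15)) / 6
Simplifying: x = (-6 ± sqrt(15)) / 3
Numerically: x ≈ -0.7090 or x ≈ -3.2910

x = (-6 + sqrt(15)) / 3 or x = (-6 - sqrt(15)) / 3


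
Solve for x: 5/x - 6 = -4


Subtract -6 from both sides: 5/x = 2
Multiply both sides by x: 5 = 2 * x
Divide by 2: x = 5/2

x = 5/2


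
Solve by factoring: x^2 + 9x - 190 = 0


We need two numbers that multiply to -190 and add to 9.
Those numbers are -10 and 19 (since (-10) * 19 = -190 and (-10) + 19 = 9).
So x^2 + 9x - 190 = (x - 10)(x + 19) = 0
Setting each factor to zero: x = 10 or x = -19

x = -19, x = 10


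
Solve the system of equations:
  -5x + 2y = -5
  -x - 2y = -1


Using Cramer's rule:
Determinant D = (-5)(-2) - (-1)(2) = 10 + 2 = 12
Dx = (-5)(-2) - (-1)(2) = 10 + 2 = 12
Dy = (-5)(-1) - (-1)(-5) = 5 - 5 = 0
x = Dx/D = 12/12 = 1
y = Dy/D = 0/12 = 0

x = 1, y = 0
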